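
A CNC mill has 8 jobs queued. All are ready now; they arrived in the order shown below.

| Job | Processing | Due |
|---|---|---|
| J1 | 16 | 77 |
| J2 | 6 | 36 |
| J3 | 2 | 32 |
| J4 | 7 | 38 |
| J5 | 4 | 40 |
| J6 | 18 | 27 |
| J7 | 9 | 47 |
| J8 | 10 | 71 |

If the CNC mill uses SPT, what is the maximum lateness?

SPT (increasing processing time): J3 J5 J2 J4 J7 J8 J1 J6.
J3: 0→2, due 32, lateness -30
J5: 2→6, due 40, lateness -34
J2: 6→12, due 36, lateness -24
J4: 12→19, due 38, lateness -19
J7: 19→28, due 47, lateness -19
J8: 28→38, due 71, lateness -33
J1: 38→54, due 77, lateness -23
J6: 54→72, due 27, lateness 45
Maximum = 45.

45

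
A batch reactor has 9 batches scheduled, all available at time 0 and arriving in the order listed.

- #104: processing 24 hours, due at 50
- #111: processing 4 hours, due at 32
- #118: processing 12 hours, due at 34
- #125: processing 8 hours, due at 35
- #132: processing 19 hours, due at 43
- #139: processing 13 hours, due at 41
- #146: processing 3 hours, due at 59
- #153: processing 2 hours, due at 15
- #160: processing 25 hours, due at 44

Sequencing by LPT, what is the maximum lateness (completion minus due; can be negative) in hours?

95

LPT (decreasing processing time): #160 #104 #132 #139 #118 #125 #111 #146 #153.
#160: 0→25, due 44, lateness -19
#104: 25→49, due 50, lateness -1
#132: 49→68, due 43, lateness 25
#139: 68→81, due 41, lateness 40
#118: 81→93, due 34, lateness 59
#125: 93→101, due 35, lateness 66
#111: 101→105, due 32, lateness 73
#146: 105→108, due 59, lateness 49
#153: 108→110, due 15, lateness 95
Maximum = 95.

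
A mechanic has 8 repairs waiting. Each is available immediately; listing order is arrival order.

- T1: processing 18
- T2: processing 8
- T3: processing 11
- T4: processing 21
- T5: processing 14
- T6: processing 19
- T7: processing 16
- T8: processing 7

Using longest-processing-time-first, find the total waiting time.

487

LPT (decreasing processing time): T4 T6 T1 T7 T5 T3 T2 T8.
T4: waits 0, runs 0→21
T6: waits 21, runs 21→40
T1: waits 40, runs 40→58
T7: waits 58, runs 58→74
T5: waits 74, runs 74→88
T3: waits 88, runs 88→99
T2: waits 99, runs 99→107
T8: waits 107, runs 107→114
Sum = 0+21+40+58+74+88+99+107 = 487.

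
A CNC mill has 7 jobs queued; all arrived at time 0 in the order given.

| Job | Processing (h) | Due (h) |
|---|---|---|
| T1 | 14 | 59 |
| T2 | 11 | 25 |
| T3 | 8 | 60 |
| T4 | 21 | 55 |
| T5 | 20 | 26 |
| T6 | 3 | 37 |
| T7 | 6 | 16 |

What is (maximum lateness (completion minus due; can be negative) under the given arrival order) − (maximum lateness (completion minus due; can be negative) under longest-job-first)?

3

FIFO (arrival order): T1 T2 T3 T4 T5 T6 T7.
T1: 0→14, due 59, lateness -45
T2: 14→25, due 25, lateness 0
T3: 25→33, due 60, lateness -27
T4: 33→54, due 55, lateness -1
T5: 54→74, due 26, lateness 48
T6: 74→77, due 37, lateness 40
T7: 77→83, due 16, lateness 67
Maximum = 67.
LPT (decreasing processing time): T4 T5 T1 T2 T3 T7 T6.
T4: 0→21, due 55, lateness -34
T5: 21→41, due 26, lateness 15
T1: 41→55, due 59, lateness -4
T2: 55→66, due 25, lateness 41
T3: 66→74, due 60, lateness 14
T7: 74→80, due 16, lateness 64
T6: 80→83, due 37, lateness 46
Maximum = 64.
Difference = 67 − 64 = 3.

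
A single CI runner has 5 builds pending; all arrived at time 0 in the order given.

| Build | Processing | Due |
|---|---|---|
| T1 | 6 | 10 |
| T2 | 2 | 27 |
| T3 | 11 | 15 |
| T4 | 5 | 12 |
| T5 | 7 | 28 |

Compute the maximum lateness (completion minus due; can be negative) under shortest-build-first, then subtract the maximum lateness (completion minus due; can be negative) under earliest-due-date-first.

SPT (increasing processing time): T2 T4 T1 T5 T3.
T2: 0→2, due 27, lateness -25
T4: 2→7, due 12, lateness -5
T1: 7→13, due 10, lateness 3
T5: 13→20, due 28, lateness -8
T3: 20→31, due 15, lateness 16
Maximum = 16.
EDD (increasing due date): T1 T4 T3 T2 T5.
T1: 0→6, due 10, lateness -4
T4: 6→11, due 12, lateness -1
T3: 11→22, due 15, lateness 7
T2: 22→24, due 27, lateness -3
T5: 24→31, due 28, lateness 3
Maximum = 7.
Difference = 16 − 7 = 9.

9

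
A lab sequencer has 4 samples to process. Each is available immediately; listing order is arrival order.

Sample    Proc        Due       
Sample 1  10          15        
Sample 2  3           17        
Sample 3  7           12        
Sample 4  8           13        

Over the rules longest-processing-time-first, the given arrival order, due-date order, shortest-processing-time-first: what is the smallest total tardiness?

LPT (decreasing processing time): Sample 1 Sample 4 Sample 3 Sample 2.
Sample 1: 0→10, due 15, tardiness 0
Sample 4: 10→18, due 13, tardiness 5
Sample 3: 18→25, due 12, tardiness 13
Sample 2: 25→28, due 17, tardiness 11
Sum = 0+5+13+11 = 29.
FIFO (arrival order): Sample 1 Sample 2 Sample 3 Sample 4.
Sample 1: 0→10, due 15, tardiness 0
Sample 2: 10→13, due 17, tardiness 0
Sample 3: 13→20, due 12, tardiness 8
Sample 4: 20→28, due 13, tardiness 15
Sum = 0+0+8+15 = 23.
EDD (increasing due date): Sample 3 Sample 4 Sample 1 Sample 2.
Sample 3: 0→7, due 12, tardiness 0
Sample 4: 7→15, due 13, tardiness 2
Sample 1: 15→25, due 15, tardiness 10
Sample 2: 25→28, due 17, tardiness 11
Sum = 0+2+10+11 = 23.
SPT (increasing processing time): Sample 2 Sample 3 Sample 4 Sample 1.
Sample 2: 0→3, due 17, tardiness 0
Sample 3: 3→10, due 12, tardiness 0
Sample 4: 10→18, due 13, tardiness 5
Sample 1: 18→28, due 15, tardiness 13
Sum = 0+0+5+13 = 18.
LPT 29, FIFO 23, EDD 23, SPT 18 → minimum 18.

18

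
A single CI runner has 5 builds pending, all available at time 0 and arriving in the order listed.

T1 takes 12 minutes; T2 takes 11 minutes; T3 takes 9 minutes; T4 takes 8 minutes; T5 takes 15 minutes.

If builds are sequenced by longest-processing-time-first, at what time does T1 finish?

27

LPT (decreasing processing time): T5 T1 T2 T3 T4.
T5: 0→15
T1: 15→27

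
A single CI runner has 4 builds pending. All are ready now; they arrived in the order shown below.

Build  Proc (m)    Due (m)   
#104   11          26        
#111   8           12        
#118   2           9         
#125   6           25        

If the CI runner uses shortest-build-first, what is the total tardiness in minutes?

5

SPT (increasing processing time): #118 #125 #111 #104.
#118: 0→2, due 9, tardiness 0
#125: 2→8, due 25, tardiness 0
#111: 8→16, due 12, tardiness 4
#104: 16→27, due 26, tardiness 1
Sum = 0+0+4+1 = 5.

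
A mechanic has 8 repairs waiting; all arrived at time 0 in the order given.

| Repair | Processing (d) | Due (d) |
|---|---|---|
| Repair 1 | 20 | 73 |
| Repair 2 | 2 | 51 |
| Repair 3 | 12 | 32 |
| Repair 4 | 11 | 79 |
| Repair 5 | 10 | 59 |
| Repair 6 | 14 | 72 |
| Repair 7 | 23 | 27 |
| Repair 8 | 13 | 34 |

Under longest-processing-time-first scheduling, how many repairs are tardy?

5

LPT (decreasing processing time): Repair 7 Repair 1 Repair 6 Repair 8 Repair 3 Repair 4 Repair 5 Repair 2.
Repair 7: 0→23, due 27, tardiness 0
Repair 1: 23→43, due 73, tardiness 0
Repair 6: 43→57, due 72, tardiness 0
Repair 8: 57→70, due 34, tardiness 36
Repair 3: 70→82, due 32, tardiness 50
Repair 4: 82→93, due 79, tardiness 14
Repair 5: 93→103, due 59, tardiness 44
Repair 2: 103→105, due 51, tardiness 54
Late repairs: 5.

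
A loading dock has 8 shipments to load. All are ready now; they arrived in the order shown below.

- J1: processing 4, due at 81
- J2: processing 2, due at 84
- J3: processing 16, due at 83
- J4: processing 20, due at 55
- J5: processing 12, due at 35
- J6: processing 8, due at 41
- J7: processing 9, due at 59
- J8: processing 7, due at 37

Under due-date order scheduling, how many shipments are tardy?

0

EDD (increasing due date): J5 J8 J6 J4 J7 J1 J3 J2.
J5: 0→12, due 35, tardiness 0
J8: 12→19, due 37, tardiness 0
J6: 19→27, due 41, tardiness 0
J4: 27→47, due 55, tardiness 0
J7: 47→56, due 59, tardiness 0
J1: 56→60, due 81, tardiness 0
J3: 60→76, due 83, tardiness 0
J2: 76→78, due 84, tardiness 0
Late shipments: 0.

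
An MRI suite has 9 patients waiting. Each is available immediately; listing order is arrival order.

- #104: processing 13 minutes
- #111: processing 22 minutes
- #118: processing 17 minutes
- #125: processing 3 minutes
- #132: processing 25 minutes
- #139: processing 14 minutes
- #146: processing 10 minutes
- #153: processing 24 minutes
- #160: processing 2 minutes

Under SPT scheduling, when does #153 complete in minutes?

SPT (increasing processing time): #160 #125 #146 #104 #139 #118 #111 #153 #132.
#160: 0→2
#125: 2→5
#146: 5→15
#104: 15→28
#139: 28→42
#118: 42→59
#111: 59→81
#153: 81→105

105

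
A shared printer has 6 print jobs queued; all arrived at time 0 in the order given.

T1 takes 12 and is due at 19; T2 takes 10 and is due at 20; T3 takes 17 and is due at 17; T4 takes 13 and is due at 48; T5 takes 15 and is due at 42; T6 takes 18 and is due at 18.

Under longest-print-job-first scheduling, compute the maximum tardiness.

LPT (decreasing processing time): T6 T3 T5 T4 T1 T2.
T6: 0→18, due 18, tardiness 0
T3: 18→35, due 17, tardiness 18
T5: 35→50, due 42, tardiness 8
T4: 50→63, due 48, tardiness 15
T1: 63→75, due 19, tardiness 56
T2: 75→85, due 20, tardiness 65
Maximum = 65.

65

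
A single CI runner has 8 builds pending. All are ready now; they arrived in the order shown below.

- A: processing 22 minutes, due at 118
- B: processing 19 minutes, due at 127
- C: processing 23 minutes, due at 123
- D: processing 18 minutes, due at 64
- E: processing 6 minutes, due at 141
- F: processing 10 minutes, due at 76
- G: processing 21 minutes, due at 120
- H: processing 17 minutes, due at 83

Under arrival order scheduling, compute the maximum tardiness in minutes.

FIFO (arrival order): A B C D E F G H.
A: 0→22, due 118, tardiness 0
B: 22→41, due 127, tardiness 0
C: 41→64, due 123, tardiness 0
D: 64→82, due 64, tardiness 18
E: 82→88, due 141, tardiness 0
F: 88→98, due 76, tardiness 22
G: 98→119, due 120, tardiness 0
H: 119→136, due 83, tardiness 53
Maximum = 53.

53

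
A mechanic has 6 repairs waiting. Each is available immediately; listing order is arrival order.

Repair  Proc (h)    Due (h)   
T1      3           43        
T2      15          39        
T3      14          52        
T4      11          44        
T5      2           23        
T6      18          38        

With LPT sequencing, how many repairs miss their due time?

LPT (decreasing processing time): T6 T2 T3 T4 T1 T5.
T6: 0→18, due 38, tardiness 0
T2: 18→33, due 39, tardiness 0
T3: 33→47, due 52, tardiness 0
T4: 47→58, due 44, tardiness 14
T1: 58→61, due 43, tardiness 18
T5: 61→63, due 23, tardiness 40
Late repairs: 3.

3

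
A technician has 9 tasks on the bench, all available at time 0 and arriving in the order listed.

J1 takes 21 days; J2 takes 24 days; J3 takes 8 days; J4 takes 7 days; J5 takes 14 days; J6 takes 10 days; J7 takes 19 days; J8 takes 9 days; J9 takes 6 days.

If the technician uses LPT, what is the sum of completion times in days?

731

LPT (decreasing processing time): J2 J1 J7 J5 J6 J8 J3 J4 J9.
J2: 0→24
J1: 24→45
J7: 45→64
J5: 64→78
J6: 78→88
J8: 88→97
J3: 97→105
J4: 105→112
J9: 112→118
Sum = 24+45+64+78+88+97+105+112+118 = 731.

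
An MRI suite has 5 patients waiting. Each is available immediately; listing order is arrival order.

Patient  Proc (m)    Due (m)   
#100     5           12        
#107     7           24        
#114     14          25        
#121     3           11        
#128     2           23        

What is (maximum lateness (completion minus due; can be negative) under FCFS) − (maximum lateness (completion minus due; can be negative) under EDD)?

FIFO (arrival order): #100 #107 #114 #121 #128.
#100: 0→5, due 12, lateness -7
#107: 5→12, due 24, lateness -12
#114: 12→26, due 25, lateness 1
#121: 26→29, due 11, lateness 18
#128: 29→31, due 23, lateness 8
Maximum = 18.
EDD (increasing due date): #121 #100 #128 #107 #114.
#121: 0→3, due 11, lateness -8
#100: 3→8, due 12, lateness -4
#128: 8→10, due 23, lateness -13
#107: 10→17, due 24, lateness -7
#114: 17→31, due 25, lateness 6
Maximum = 6.
Difference = 18 − 6 = 12.

12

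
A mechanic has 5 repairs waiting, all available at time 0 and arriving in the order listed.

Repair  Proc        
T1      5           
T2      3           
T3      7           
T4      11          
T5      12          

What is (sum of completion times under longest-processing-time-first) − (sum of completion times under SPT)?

LPT (decreasing processing time): T5 T4 T3 T1 T2.
T5: 0→12
T4: 12→23
T3: 23→30
T1: 30→35
T2: 35→38
Sum = 12+23+30+35+38 = 138.
SPT (increasing processing time): T2 T1 T3 T4 T5.
T2: 0→3
T1: 3→8
T3: 8→15
T4: 15→26
T5: 26→38
Sum = 3+8+15+26+38 = 90.
Difference = 138 − 90 = 48.

48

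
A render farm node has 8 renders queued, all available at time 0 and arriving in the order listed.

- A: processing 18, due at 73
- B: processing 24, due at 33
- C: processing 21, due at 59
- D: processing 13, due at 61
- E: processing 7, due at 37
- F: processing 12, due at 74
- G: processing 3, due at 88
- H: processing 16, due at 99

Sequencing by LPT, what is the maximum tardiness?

LPT (decreasing processing time): B C A H D F E G.
B: 0→24, due 33, tardiness 0
C: 24→45, due 59, tardiness 0
A: 45→63, due 73, tardiness 0
H: 63→79, due 99, tardiness 0
D: 79→92, due 61, tardiness 31
F: 92→104, due 74, tardiness 30
E: 104→111, due 37, tardiness 74
G: 111→114, due 88, tardiness 26
Maximum = 74.

74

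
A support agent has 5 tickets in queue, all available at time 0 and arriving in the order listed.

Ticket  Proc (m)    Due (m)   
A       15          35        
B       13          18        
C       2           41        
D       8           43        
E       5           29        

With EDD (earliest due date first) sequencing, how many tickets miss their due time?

0

EDD (increasing due date): B E A C D.
B: 0→13, due 18, tardiness 0
E: 13→18, due 29, tardiness 0
A: 18→33, due 35, tardiness 0
C: 33→35, due 41, tardiness 0
D: 35→43, due 43, tardiness 0
Late tickets: 0.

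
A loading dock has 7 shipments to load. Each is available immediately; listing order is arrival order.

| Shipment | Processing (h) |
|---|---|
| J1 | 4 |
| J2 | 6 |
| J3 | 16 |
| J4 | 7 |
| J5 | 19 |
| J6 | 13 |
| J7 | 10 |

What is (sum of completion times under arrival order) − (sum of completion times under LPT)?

FIFO (arrival order): J1 J2 J3 J4 J5 J6 J7.
J1: 0→4
J2: 4→10
J3: 10→26
J4: 26→33
J5: 33→52
J6: 52→65
J7: 65→75
Sum = 4+10+26+33+52+65+75 = 265.
LPT (decreasing processing time): J5 J3 J6 J7 J4 J2 J1.
J5: 0→19
J3: 19→35
J6: 35→48
J7: 48→58
J4: 58→65
J2: 65→71
J1: 71→75
Sum = 19+35+48+58+65+71+75 = 371.
Difference = 265 − 371 = -106.

-106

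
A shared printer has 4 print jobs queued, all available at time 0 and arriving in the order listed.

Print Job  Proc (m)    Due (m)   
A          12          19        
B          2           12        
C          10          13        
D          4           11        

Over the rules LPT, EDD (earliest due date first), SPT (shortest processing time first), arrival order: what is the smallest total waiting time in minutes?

LPT (decreasing processing time): A C D B.
A: waits 0, runs 0→12
C: waits 12, runs 12→22
D: waits 22, runs 22→26
B: waits 26, runs 26→28
Sum = 0+12+22+26 = 60.
EDD (increasing due date): D B C A.
D: waits 0, runs 0→4
B: waits 4, runs 4→6
C: waits 6, runs 6→16
A: waits 16, runs 16→28
Sum = 0+4+6+16 = 26.
SPT (increasing processing time): B D C A.
B: waits 0, runs 0→2
D: waits 2, runs 2→6
C: waits 6, runs 6→16
A: waits 16, runs 16→28
Sum = 0+2+6+16 = 24.
FIFO (arrival order): A B C D.
A: waits 0, runs 0→12
B: waits 12, runs 12→14
C: waits 14, runs 14→24
D: waits 24, runs 24→28
Sum = 0+12+14+24 = 50.
LPT 60, EDD 26, SPT 24, FIFO 50 → minimum 24.

24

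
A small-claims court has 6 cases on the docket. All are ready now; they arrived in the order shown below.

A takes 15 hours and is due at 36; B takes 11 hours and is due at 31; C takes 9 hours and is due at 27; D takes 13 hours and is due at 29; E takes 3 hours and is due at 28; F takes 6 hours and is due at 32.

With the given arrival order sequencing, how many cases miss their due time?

FIFO (arrival order): A B C D E F.
A: 0→15, due 36, tardiness 0
B: 15→26, due 31, tardiness 0
C: 26→35, due 27, tardiness 8
D: 35→48, due 29, tardiness 19
E: 48→51, due 28, tardiness 23
F: 51→57, due 32, tardiness 25
Late cases: 4.

4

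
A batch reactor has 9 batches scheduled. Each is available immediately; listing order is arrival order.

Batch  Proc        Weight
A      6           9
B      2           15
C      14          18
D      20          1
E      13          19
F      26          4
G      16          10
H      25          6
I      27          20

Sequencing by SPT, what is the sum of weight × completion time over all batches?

SPT (increasing processing time): B A E C G D H F I.
B: finishes 2, weight 15, w·C = 30
A: finishes 8, weight 9, w·C = 72
E: finishes 21, weight 19, w·C = 399
C: finishes 35, weight 18, w·C = 630
G: finishes 51, weight 10, w·C = 510
D: finishes 71, weight 1, w·C = 71
H: finishes 96, weight 6, w·C = 576
F: finishes 122, weight 4, w·C = 488
I: finishes 149, weight 20, w·C = 2980
Sum = 30+72+399+630+510+71+576+488+2980 = 5756.

5756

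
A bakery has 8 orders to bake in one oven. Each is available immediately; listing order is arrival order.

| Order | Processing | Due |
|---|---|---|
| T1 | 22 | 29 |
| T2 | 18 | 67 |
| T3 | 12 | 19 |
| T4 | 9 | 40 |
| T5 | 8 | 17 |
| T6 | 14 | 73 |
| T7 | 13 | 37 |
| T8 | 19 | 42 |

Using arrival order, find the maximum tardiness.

73

FIFO (arrival order): T1 T2 T3 T4 T5 T6 T7 T8.
T1: 0→22, due 29, tardiness 0
T2: 22→40, due 67, tardiness 0
T3: 40→52, due 19, tardiness 33
T4: 52→61, due 40, tardiness 21
T5: 61→69, due 17, tardiness 52
T6: 69→83, due 73, tardiness 10
T7: 83→96, due 37, tardiness 59
T8: 96→115, due 42, tardiness 73
Maximum = 73.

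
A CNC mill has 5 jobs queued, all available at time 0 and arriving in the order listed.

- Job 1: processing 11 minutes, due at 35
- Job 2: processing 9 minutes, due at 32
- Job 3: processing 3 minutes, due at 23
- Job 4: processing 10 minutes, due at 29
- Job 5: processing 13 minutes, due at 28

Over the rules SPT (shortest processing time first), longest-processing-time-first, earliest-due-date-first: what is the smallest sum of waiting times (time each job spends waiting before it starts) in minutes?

70

SPT (increasing processing time): Job 3 Job 2 Job 4 Job 1 Job 5.
Job 3: waits 0, runs 0→3
Job 2: waits 3, runs 3→12
Job 4: waits 12, runs 12→22
Job 1: waits 22, runs 22→33
Job 5: waits 33, runs 33→46
Sum = 0+3+12+22+33 = 70.
LPT (decreasing processing time): Job 5 Job 1 Job 4 Job 2 Job 3.
Job 5: waits 0, runs 0→13
Job 1: waits 13, runs 13→24
Job 4: waits 24, runs 24→34
Job 2: waits 34, runs 34→43
Job 3: waits 43, runs 43→46
Sum = 0+13+24+34+43 = 114.
EDD (increasing due date): Job 3 Job 5 Job 4 Job 2 Job 1.
Job 3: waits 0, runs 0→3
Job 5: waits 3, runs 3→16
Job 4: waits 16, runs 16→26
Job 2: waits 26, runs 26→35
Job 1: waits 35, runs 35→46
Sum = 0+3+16+26+35 = 80.
SPT 70, LPT 114, EDD 80 → minimum 70.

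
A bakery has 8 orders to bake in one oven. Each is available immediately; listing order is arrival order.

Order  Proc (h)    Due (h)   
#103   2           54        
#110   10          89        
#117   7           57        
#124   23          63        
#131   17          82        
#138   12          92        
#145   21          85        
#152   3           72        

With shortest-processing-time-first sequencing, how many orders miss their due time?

1

SPT (increasing processing time): #103 #152 #117 #110 #138 #131 #145 #124.
#103: 0→2, due 54, tardiness 0
#152: 2→5, due 72, tardiness 0
#117: 5→12, due 57, tardiness 0
#110: 12→22, due 89, tardiness 0
#138: 22→34, due 92, tardiness 0
#131: 34→51, due 82, tardiness 0
#145: 51→72, due 85, tardiness 0
#124: 72→95, due 63, tardiness 32
Late orders: 1.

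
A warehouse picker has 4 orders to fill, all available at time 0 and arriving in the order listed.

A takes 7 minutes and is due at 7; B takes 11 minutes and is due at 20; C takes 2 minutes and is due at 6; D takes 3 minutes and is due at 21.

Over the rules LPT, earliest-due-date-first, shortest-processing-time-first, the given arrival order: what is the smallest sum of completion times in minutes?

LPT (decreasing processing time): B A D C.
B: 0→11
A: 11→18
D: 18→21
C: 21→23
Sum = 11+18+21+23 = 73.
EDD (increasing due date): C A B D.
C: 0→2
A: 2→9
B: 9→20
D: 20→23
Sum = 2+9+20+23 = 54.
SPT (increasing processing time): C D A B.
C: 0→2
D: 2→5
A: 5→12
B: 12→23
Sum = 2+5+12+23 = 42.
FIFO (arrival order): A B C D.
A: 0→7
B: 7→18
C: 18→20
D: 20→23
Sum = 7+18+20+23 = 68.
LPT 73, EDD 54, SPT 42, FIFO 68 → minimum 42.

42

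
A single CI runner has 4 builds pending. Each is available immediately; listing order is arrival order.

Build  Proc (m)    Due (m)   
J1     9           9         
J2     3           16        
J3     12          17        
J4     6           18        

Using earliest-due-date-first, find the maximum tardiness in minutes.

12

EDD (increasing due date): J1 J2 J3 J4.
J1: 0→9, due 9, tardiness 0
J2: 9→12, due 16, tardiness 0
J3: 12→24, due 17, tardiness 7
J4: 24→30, due 18, tardiness 12
Maximum = 12.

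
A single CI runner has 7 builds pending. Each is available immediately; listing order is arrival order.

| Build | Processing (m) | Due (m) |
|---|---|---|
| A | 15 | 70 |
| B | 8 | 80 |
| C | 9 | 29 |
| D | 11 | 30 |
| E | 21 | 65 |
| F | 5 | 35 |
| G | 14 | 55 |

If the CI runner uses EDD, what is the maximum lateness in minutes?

EDD (increasing due date): C D F G E A B.
C: 0→9, due 29, lateness -20
D: 9→20, due 30, lateness -10
F: 20→25, due 35, lateness -10
G: 25→39, due 55, lateness -16
E: 39→60, due 65, lateness -5
A: 60→75, due 70, lateness 5
B: 75→83, due 80, lateness 3
Maximum = 5.

5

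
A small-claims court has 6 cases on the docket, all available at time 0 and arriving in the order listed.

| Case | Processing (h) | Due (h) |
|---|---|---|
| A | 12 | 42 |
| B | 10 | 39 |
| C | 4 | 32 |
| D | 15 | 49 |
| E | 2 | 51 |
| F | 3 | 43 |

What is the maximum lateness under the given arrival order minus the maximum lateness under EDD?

FIFO (arrival order): A B C D E F.
A: 0→12, due 42, lateness -30
B: 12→22, due 39, lateness -17
C: 22→26, due 32, lateness -6
D: 26→41, due 49, lateness -8
E: 41→43, due 51, lateness -8
F: 43→46, due 43, lateness 3
Maximum = 3.
EDD (increasing due date): C B A F D E.
C: 0→4, due 32, lateness -28
B: 4→14, due 39, lateness -25
A: 14→26, due 42, lateness -16
F: 26→29, due 43, lateness -14
D: 29→44, due 49, lateness -5
E: 44→46, due 51, lateness -5
Maximum = -5.
Difference = 3 − -5 = 8.

8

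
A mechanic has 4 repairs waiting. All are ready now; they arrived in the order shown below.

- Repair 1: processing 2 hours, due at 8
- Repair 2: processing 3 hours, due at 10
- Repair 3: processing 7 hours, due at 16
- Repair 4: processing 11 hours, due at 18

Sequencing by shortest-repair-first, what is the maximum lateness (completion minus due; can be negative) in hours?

5

SPT (increasing processing time): Repair 1 Repair 2 Repair 3 Repair 4.
Repair 1: 0→2, due 8, lateness -6
Repair 2: 2→5, due 10, lateness -5
Repair 3: 5→12, due 16, lateness -4
Repair 4: 12→23, due 18, lateness 5
Maximum = 5.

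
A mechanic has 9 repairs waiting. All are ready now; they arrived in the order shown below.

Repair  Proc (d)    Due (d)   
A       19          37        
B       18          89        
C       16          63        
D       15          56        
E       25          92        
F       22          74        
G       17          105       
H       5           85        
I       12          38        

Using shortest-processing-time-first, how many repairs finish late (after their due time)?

SPT (increasing processing time): H I D C G B A F E.
H: 0→5, due 85, tardiness 0
I: 5→17, due 38, tardiness 0
D: 17→32, due 56, tardiness 0
C: 32→48, due 63, tardiness 0
G: 48→65, due 105, tardiness 0
B: 65→83, due 89, tardiness 0
A: 83→102, due 37, tardiness 65
F: 102→124, due 74, tardiness 50
E: 124→149, due 92, tardiness 57
Late repairs: 3.

3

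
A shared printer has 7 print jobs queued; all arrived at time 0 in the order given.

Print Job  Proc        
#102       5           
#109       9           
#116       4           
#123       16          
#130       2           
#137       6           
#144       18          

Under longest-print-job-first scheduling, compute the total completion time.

316

LPT (decreasing processing time): #144 #123 #109 #137 #102 #116 #130.
#144: 0→18
#123: 18→34
#109: 34→43
#137: 43→49
#102: 49→54
#116: 54→58
#130: 58→60
Sum = 18+34+43+49+54+58+60 = 316.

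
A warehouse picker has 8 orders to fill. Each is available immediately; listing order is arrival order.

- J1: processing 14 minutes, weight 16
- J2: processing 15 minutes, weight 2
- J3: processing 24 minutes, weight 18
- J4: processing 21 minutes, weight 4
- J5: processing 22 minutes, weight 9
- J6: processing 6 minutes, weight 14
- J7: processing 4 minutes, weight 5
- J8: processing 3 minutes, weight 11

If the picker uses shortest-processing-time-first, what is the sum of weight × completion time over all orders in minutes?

3745

SPT (increasing processing time): J8 J7 J6 J1 J2 J4 J5 J3.
J8: finishes 3, weight 11, w·C = 33
J7: finishes 7, weight 5, w·C = 35
J6: finishes 13, weight 14, w·C = 182
J1: finishes 27, weight 16, w·C = 432
J2: finishes 42, weight 2, w·C = 84
J4: finishes 63, weight 4, w·C = 252
J5: finishes 85, weight 9, w·C = 765
J3: finishes 109, weight 18, w·C = 1962
Sum = 33+35+182+432+84+252+765+1962 = 3745.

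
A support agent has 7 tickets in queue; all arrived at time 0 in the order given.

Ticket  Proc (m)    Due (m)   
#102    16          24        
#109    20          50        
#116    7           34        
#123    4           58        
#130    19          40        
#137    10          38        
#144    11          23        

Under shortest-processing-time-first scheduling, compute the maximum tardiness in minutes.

SPT (increasing processing time): #123 #116 #137 #144 #102 #130 #109.
#123: 0→4, due 58, tardiness 0
#116: 4→11, due 34, tardiness 0
#137: 11→21, due 38, tardiness 0
#144: 21→32, due 23, tardiness 9
#102: 32→48, due 24, tardiness 24
#130: 48→67, due 40, tardiness 27
#109: 67→87, due 50, tardiness 37
Maximum = 37.

37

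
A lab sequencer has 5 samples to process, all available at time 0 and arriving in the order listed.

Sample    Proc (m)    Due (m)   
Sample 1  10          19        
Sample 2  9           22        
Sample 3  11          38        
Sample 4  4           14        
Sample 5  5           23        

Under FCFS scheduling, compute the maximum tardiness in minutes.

20

FIFO (arrival order): Sample 1 Sample 2 Sample 3 Sample 4 Sample 5.
Sample 1: 0→10, due 19, tardiness 0
Sample 2: 10→19, due 22, tardiness 0
Sample 3: 19→30, due 38, tardiness 0
Sample 4: 30→34, due 14, tardiness 20
Sample 5: 34→39, due 23, tardiness 16
Maximum = 20.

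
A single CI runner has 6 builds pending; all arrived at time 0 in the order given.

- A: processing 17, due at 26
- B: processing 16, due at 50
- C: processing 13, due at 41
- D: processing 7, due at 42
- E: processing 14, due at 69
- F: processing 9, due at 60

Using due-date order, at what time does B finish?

EDD (increasing due date): A C D B F E.
A: 0→17
C: 17→30
D: 30→37
B: 37→53

53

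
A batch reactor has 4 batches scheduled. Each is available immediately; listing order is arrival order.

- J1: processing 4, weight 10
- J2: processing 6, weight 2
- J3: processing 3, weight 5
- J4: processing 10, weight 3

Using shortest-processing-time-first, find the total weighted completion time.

180

SPT (increasing processing time): J3 J1 J2 J4.
J3: finishes 3, weight 5, w·C = 15
J1: finishes 7, weight 10, w·C = 70
J2: finishes 13, weight 2, w·C = 26
J4: finishes 23, weight 3, w·C = 69
Sum = 15+70+26+69 = 180.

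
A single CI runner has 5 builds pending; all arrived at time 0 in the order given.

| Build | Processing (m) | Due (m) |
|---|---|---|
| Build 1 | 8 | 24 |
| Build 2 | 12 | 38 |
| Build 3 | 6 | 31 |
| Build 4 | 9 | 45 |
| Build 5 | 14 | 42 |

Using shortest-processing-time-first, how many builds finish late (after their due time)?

SPT (increasing processing time): Build 3 Build 1 Build 4 Build 2 Build 5.
Build 3: 0→6, due 31, tardiness 0
Build 1: 6→14, due 24, tardiness 0
Build 4: 14→23, due 45, tardiness 0
Build 2: 23→35, due 38, tardiness 0
Build 5: 35→49, due 42, tardiness 7
Late builds: 1.

1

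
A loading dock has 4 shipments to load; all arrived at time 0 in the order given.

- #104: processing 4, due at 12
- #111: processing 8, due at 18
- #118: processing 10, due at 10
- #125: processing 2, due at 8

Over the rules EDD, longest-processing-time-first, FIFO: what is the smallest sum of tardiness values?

12

EDD (increasing due date): #125 #118 #104 #111.
#125: 0→2, due 8, tardiness 0
#118: 2→12, due 10, tardiness 2
#104: 12→16, due 12, tardiness 4
#111: 16→24, due 18, tardiness 6
Sum = 0+2+4+6 = 12.
LPT (decreasing processing time): #118 #111 #104 #125.
#118: 0→10, due 10, tardiness 0
#111: 10→18, due 18, tardiness 0
#104: 18→22, due 12, tardiness 10
#125: 22→24, due 8, tardiness 16
Sum = 0+0+10+16 = 26.
FIFO (arrival order): #104 #111 #118 #125.
#104: 0→4, due 12, tardiness 0
#111: 4→12, due 18, tardiness 0
#118: 12→22, due 10, tardiness 12
#125: 22→24, due 8, tardiness 16
Sum = 0+0+12+16 = 28.
EDD 12, LPT 26, FIFO 28 → minimum 12.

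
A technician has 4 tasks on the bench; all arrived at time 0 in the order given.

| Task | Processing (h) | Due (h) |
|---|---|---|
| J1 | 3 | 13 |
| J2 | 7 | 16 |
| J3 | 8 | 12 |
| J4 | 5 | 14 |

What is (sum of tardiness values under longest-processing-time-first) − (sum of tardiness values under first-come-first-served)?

LPT (decreasing processing time): J3 J2 J4 J1.
J3: 0→8, due 12, tardiness 0
J2: 8→15, due 16, tardiness 0
J4: 15→20, due 14, tardiness 6
J1: 20→23, due 13, tardiness 10
Sum = 0+0+6+10 = 16.
FIFO (arrival order): J1 J2 J3 J4.
J1: 0→3, due 13, tardiness 0
J2: 3→10, due 16, tardiness 0
J3: 10→18, due 12, tardiness 6
J4: 18→23, due 14, tardiness 9
Sum = 0+0+6+9 = 15.
Difference = 16 − 15 = 1.

1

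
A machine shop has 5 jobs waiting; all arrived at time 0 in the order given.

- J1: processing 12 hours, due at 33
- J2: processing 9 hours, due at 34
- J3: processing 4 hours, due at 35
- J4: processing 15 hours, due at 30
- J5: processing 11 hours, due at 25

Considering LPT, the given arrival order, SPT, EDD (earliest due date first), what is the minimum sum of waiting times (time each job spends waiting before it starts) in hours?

LPT (decreasing processing time): J4 J1 J5 J2 J3.
J4: waits 0, runs 0→15
J1: waits 15, runs 15→27
J5: waits 27, runs 27→38
J2: waits 38, runs 38→47
J3: waits 47, runs 47→51
Sum = 0+15+27+38+47 = 127.
FIFO (arrival order): J1 J2 J3 J4 J5.
J1: waits 0, runs 0→12
J2: waits 12, runs 12→21
J3: waits 21, runs 21→25
J4: waits 25, runs 25→40
J5: waits 40, runs 40→51
Sum = 0+12+21+25+40 = 98.
SPT (increasing processing time): J3 J2 J5 J1 J4.
J3: waits 0, runs 0→4
J2: waits 4, runs 4→13
J5: waits 13, runs 13→24
J1: waits 24, runs 24→36
J4: waits 36, runs 36→51
Sum = 0+4+13+24+36 = 77.
EDD (increasing due date): J5 J4 J1 J2 J3.
J5: waits 0, runs 0→11
J4: waits 11, runs 11→26
J1: waits 26, runs 26→38
J2: waits 38, runs 38→47
J3: waits 47, runs 47→51
Sum = 0+11+26+38+47 = 122.
LPT 127, FIFO 98, SPT 77, EDD 122 → minimum 77.

77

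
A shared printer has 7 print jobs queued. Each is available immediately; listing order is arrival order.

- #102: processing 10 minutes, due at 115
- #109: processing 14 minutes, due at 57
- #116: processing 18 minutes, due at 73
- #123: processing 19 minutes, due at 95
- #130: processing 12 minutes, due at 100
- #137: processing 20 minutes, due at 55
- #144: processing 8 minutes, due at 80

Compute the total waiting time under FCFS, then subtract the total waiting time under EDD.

FIFO (arrival order): #102 #109 #116 #123 #130 #137 #144.
#102: waits 0, runs 0→10
#109: waits 10, runs 10→24
#116: waits 24, runs 24→42
#123: waits 42, runs 42→61
#130: waits 61, runs 61→73
#137: waits 73, runs 73→93
#144: waits 93, runs 93→101
Sum = 0+10+24+42+61+73+93 = 303.
EDD (increasing due date): #137 #109 #116 #144 #123 #130 #102.
#137: waits 0, runs 0→20
#109: waits 20, runs 20→34
#116: waits 34, runs 34→52
#144: waits 52, runs 52→60
#123: waits 60, runs 60→79
#130: waits 79, runs 79→91
#102: waits 91, runs 91→101
Sum = 0+20+34+52+60+79+91 = 336.
Difference = 303 − 336 = -33.

-33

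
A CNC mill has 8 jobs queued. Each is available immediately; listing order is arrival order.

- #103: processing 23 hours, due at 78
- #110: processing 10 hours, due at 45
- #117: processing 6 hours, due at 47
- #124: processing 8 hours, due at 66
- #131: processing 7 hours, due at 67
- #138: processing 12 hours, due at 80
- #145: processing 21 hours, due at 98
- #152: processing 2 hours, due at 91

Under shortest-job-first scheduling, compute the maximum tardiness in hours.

SPT (increasing processing time): #152 #117 #131 #124 #110 #138 #145 #103.
#152: 0→2, due 91, tardiness 0
#117: 2→8, due 47, tardiness 0
#131: 8→15, due 67, tardiness 0
#124: 15→23, due 66, tardiness 0
#110: 23→33, due 45, tardiness 0
#138: 33→45, due 80, tardiness 0
#145: 45→66, due 98, tardiness 0
#103: 66→89, due 78, tardiness 11
Maximum = 11.

11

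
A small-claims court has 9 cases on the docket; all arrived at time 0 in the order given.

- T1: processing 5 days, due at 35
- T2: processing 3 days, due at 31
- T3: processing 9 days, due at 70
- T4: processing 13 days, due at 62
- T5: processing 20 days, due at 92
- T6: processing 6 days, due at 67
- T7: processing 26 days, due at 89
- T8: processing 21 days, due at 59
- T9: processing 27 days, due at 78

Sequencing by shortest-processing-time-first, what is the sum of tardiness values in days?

84

SPT (increasing processing time): T2 T1 T6 T3 T4 T5 T8 T7 T9.
T2: 0→3, due 31, tardiness 0
T1: 3→8, due 35, tardiness 0
T6: 8→14, due 67, tardiness 0
T3: 14→23, due 70, tardiness 0
T4: 23→36, due 62, tardiness 0
T5: 36→56, due 92, tardiness 0
T8: 56→77, due 59, tardiness 18
T7: 77→103, due 89, tardiness 14
T9: 103→130, due 78, tardiness 52
Sum = 0+0+0+0+0+0+18+14+52 = 84.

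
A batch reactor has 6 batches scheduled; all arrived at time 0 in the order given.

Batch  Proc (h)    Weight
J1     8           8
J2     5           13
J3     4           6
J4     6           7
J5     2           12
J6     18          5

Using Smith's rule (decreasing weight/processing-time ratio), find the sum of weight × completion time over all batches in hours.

WSPT (decreasing weight/processing-time ratio): J5 J2 J3 J4 J1 J6.
J5: finishes 2, weight 12, w·C = 24
J2: finishes 7, weight 13, w·C = 91
J3: finishes 11, weight 6, w·C = 66
J4: finishes 17, weight 7, w·C = 119
J1: finishes 25, weight 8, w·C = 200
J6: finishes 43, weight 5, w·C = 215
Sum = 24+91+66+119+200+215 = 715.

715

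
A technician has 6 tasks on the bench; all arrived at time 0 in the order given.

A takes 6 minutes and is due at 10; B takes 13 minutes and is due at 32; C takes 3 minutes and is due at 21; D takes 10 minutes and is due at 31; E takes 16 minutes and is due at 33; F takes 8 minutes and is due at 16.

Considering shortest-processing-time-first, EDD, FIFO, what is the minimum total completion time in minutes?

SPT (increasing processing time): C A F D B E.
C: 0→3
A: 3→9
F: 9→17
D: 17→27
B: 27→40
E: 40→56
Sum = 3+9+17+27+40+56 = 152.
EDD (increasing due date): A F C D B E.
A: 0→6
F: 6→14
C: 14→17
D: 17→27
B: 27→40
E: 40→56
Sum = 6+14+17+27+40+56 = 160.
FIFO (arrival order): A B C D E F.
A: 0→6
B: 6→19
C: 19→22
D: 22→32
E: 32→48
F: 48→56
Sum = 6+19+22+32+48+56 = 183.
SPT 152, EDD 160, FIFO 183 → minimum 152.

152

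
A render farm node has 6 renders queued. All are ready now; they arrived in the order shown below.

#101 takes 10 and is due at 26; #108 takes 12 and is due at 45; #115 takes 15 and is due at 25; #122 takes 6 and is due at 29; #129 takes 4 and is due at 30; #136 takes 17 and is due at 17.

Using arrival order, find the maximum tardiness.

FIFO (arrival order): #101 #108 #115 #122 #129 #136.
#101: 0→10, due 26, tardiness 0
#108: 10→22, due 45, tardiness 0
#115: 22→37, due 25, tardiness 12
#122: 37→43, due 29, tardiness 14
#129: 43→47, due 30, tardiness 17
#136: 47→64, due 17, tardiness 47
Maximum = 47.

47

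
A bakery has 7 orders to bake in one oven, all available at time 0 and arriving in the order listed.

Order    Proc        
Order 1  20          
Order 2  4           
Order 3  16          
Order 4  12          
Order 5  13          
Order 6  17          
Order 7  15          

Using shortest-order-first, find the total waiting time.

230

SPT (increasing processing time): Order 2 Order 4 Order 5 Order 7 Order 3 Order 6 Order 1.
Order 2: waits 0, runs 0→4
Order 4: waits 4, runs 4→16
Order 5: waits 16, runs 16→29
Order 7: waits 29, runs 29→44
Order 3: waits 44, runs 44→60
Order 6: waits 60, runs 60→77
Order 1: waits 77, runs 77→97
Sum = 0+4+16+29+44+60+77 = 230.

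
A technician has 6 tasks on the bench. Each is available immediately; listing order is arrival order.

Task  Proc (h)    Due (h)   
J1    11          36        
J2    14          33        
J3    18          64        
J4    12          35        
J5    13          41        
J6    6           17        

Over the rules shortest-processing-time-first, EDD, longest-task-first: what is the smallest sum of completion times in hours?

224

SPT (increasing processing time): J6 J1 J4 J5 J2 J3.
J6: 0→6
J1: 6→17
J4: 17→29
J5: 29→42
J2: 42→56
J3: 56→74
Sum = 6+17+29+42+56+74 = 224.
EDD (increasing due date): J6 J2 J4 J1 J5 J3.
J6: 0→6
J2: 6→20
J4: 20→32
J1: 32→43
J5: 43→56
J3: 56→74
Sum = 6+20+32+43+56+74 = 231.
LPT (decreasing processing time): J3 J2 J5 J4 J1 J6.
J3: 0→18
J2: 18→32
J5: 32→45
J4: 45→57
J1: 57→68
J6: 68→74
Sum = 18+32+45+57+68+74 = 294.
SPT 224, EDD 231, LPT 294 → minimum 224.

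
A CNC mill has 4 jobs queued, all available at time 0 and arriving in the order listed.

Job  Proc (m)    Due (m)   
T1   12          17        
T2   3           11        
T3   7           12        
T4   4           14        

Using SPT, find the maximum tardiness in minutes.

SPT (increasing processing time): T2 T4 T3 T1.
T2: 0→3, due 11, tardiness 0
T4: 3→7, due 14, tardiness 0
T3: 7→14, due 12, tardiness 2
T1: 14→26, due 17, tardiness 9
Maximum = 9.

9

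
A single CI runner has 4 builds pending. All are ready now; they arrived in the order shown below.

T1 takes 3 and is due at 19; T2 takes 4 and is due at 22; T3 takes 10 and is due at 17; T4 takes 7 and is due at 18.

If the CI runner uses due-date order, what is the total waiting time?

EDD (increasing due date): T3 T4 T1 T2.
T3: waits 0, runs 0→10
T4: waits 10, runs 10→17
T1: waits 17, runs 17→20
T2: waits 20, runs 20→24
Sum = 0+10+17+20 = 47.

47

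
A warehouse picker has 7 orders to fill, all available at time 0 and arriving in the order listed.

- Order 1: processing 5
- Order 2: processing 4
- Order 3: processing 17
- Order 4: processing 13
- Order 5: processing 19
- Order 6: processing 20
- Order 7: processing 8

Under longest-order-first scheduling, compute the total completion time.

429

LPT (decreasing processing time): Order 6 Order 5 Order 3 Order 4 Order 7 Order 1 Order 2.
Order 6: 0→20
Order 5: 20→39
Order 3: 39→56
Order 4: 56→69
Order 7: 69→77
Order 1: 77→82
Order 2: 82→86
Sum = 20+39+56+69+77+82+86 = 429.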